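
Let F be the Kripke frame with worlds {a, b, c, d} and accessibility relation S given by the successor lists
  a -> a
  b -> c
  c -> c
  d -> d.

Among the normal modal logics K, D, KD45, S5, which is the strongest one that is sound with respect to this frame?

Serial (axiom D): yes — every world has a successor (e.g. a S a).
Euclidean (axiom 5): yes — any two successors of a common world are S-related.
Transitive (axiom 4): yes — every two-step S-path is closed by a direct edge.
Reflexive (axiom T): no — b is not related to itself.
So F validates K, D, KD45; S5 would additionally require S to be reflexive. The strongest is KD45.

KD45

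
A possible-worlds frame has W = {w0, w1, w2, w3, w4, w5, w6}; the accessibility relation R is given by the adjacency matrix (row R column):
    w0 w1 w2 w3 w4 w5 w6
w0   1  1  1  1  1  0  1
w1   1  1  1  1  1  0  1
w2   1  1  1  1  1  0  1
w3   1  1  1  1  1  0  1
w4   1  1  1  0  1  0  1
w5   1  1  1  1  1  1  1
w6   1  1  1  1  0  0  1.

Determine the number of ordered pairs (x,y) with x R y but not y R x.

8

Enumerating: (w3,w4), (w4,w6), (w5,w0), (w5,w1), (w5,w2), (w5,w3), (w5,w4), (w5,w6).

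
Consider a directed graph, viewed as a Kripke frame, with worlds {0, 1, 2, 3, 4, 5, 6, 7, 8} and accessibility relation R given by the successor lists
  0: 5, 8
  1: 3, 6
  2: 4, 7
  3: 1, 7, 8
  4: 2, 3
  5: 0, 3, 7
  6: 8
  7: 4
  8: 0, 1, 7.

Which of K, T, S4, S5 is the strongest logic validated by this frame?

Reflexive (axiom T): no — 0 is not related to itself.
Transitive (axiom 4): no — 0 R 5 and 5 R 3, but not 0 R 3.
Euclidean (axiom 5): no — 0 R 5 and 0 R 8, but not 5 R 8.
So F validates K; T would additionally require R to be reflexive. The strongest is K.

K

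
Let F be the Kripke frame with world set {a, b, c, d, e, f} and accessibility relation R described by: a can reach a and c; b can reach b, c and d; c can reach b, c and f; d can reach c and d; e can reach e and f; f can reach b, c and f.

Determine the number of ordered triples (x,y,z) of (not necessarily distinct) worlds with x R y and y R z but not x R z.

Enumerating: (a,c,b), (a,c,f), (b,c,f), (c,b,d), (d,c,b), (d,c,f), (e,f,b), (e,f,c), (f,b,d).

9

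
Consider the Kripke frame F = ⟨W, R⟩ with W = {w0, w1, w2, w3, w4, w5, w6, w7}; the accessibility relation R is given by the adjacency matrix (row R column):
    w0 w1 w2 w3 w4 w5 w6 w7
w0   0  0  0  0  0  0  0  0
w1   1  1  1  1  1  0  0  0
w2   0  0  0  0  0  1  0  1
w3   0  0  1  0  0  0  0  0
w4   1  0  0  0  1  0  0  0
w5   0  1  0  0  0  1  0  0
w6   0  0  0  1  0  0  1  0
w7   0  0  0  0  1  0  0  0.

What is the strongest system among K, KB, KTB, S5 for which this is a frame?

Symmetric (axiom B): no — w1 R w0 but not w0 R w1.
Reflexive (axiom T): no — w0 is not related to itself.
Euclidean (axiom 5): no — w1 R w0 and w1 R w2, but not w0 R w2.
So F validates K; KB would additionally require R to be symmetric. The strongest is K.

K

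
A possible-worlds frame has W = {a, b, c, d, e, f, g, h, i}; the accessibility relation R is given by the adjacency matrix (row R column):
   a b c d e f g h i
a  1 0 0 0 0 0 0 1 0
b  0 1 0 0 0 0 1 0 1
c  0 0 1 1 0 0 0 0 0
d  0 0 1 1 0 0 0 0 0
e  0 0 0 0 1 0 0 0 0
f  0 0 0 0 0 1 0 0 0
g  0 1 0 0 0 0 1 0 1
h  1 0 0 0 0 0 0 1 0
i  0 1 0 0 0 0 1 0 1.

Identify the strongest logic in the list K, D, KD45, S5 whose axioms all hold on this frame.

S5

Serial (axiom D): yes — every world has a successor (e.g. a R a).
Euclidean (axiom 5): yes — any two successors of a common world are R-related.
Transitive (axiom 4): yes — every two-step R-path is closed by a direct edge.
Reflexive (axiom T): yes — every world is R-related to itself.
So F validates K, D, KD45, S5. The strongest is S5.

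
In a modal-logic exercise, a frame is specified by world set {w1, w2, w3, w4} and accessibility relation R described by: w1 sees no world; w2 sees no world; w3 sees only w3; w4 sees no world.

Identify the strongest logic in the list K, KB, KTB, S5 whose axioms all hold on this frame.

Symmetric (axiom B): yes — every pair in R has its reverse in R.
Reflexive (axiom T): no — w1 is not related to itself.
Euclidean (axiom 5): yes — any two successors of a common world are R-related.
So F validates K, KB; KTB would additionally require R to be reflexive. The strongest is KB.

KB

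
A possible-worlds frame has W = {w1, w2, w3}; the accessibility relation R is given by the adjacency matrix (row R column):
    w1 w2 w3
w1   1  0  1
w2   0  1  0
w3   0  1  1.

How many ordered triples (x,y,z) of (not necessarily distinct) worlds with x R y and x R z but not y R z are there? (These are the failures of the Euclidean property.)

2

Enumerating: (w1,w3,w1), (w3,w2,w3).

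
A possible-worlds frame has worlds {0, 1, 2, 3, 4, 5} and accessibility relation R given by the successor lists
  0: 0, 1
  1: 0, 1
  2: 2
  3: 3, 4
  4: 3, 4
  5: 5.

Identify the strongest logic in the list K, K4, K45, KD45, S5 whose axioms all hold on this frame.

Transitive (axiom 4): yes — every two-step R-path is closed by a direct edge.
Euclidean (axiom 5): yes — any two successors of a common world are R-related.
Serial (axiom D): yes — every world has a successor (e.g. 0 R 0).
Reflexive (axiom T): yes — every world is R-related to itself.
So F validates K, K4, K45, KD45, S5. The strongest is S5.

S5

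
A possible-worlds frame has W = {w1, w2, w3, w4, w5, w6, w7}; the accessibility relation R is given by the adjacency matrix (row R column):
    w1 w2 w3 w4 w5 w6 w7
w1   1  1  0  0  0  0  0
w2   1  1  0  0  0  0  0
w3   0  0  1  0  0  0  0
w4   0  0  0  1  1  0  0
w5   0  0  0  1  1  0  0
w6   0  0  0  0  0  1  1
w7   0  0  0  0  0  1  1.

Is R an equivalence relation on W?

Reflexive: yes — every world is R-related to itself.
Symmetric: yes — every pair in R has its reverse in R.
Transitive: yes — every two-step R-path is closed by a direct edge.
So R is an equivalence relation.

Yes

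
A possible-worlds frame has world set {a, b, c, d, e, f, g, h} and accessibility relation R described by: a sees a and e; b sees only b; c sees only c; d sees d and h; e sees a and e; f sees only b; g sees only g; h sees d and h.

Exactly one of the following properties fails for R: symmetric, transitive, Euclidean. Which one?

Symmetric: no — f R b but not b R f.
Transitive: yes — every two-step R-path is closed by a direct edge.
Euclidean: yes — any two successors of a common world are R-related.
Only symmetric fails.

symmetric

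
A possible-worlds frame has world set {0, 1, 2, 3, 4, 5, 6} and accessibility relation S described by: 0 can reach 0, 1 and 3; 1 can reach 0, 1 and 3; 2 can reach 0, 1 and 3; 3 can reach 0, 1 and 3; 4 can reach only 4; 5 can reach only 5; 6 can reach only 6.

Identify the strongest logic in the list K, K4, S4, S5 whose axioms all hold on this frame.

K4

Transitive (axiom 4): yes — every two-step S-path is closed by a direct edge.
Reflexive (axiom T): no — 2 is not related to itself.
Euclidean (axiom 5): yes — any two successors of a common world are S-related.
So F validates K, K4; S4 would additionally require S to be reflexive. The strongest is K4.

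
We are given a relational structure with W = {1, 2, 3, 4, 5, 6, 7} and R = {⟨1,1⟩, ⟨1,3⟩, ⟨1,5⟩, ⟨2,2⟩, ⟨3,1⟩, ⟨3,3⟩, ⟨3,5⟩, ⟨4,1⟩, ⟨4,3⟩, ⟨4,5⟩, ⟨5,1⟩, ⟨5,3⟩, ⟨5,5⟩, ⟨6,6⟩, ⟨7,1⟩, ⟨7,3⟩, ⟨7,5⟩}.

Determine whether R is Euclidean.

Euclidean: yes — any two successors of a common world are R-related.

Yes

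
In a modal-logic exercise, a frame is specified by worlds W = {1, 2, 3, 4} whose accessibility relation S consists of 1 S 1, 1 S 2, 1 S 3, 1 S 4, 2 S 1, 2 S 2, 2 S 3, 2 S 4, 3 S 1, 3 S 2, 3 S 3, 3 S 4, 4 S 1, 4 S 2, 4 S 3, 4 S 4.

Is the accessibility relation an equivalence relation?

Reflexive: yes — every world is S-related to itself.
Symmetric: yes — every pair in S has its reverse in S.
Transitive: yes — every two-step S-path is closed by a direct edge.
So S is an equivalence relation.

Yes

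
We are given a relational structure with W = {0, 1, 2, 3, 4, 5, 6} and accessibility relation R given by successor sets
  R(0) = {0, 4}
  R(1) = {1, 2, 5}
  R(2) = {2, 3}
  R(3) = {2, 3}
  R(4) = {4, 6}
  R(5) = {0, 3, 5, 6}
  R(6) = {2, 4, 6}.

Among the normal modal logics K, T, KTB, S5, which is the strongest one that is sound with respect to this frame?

Reflexive (axiom T): yes — every world is R-related to itself.
Symmetric (axiom B): no — 0 R 4 but not 4 R 0.
Euclidean (axiom 5): no — 1 R 2 and 1 R 5, but not 2 R 5.
So F validates K, T; KTB would additionally require R to be symmetric. The strongest is T.

T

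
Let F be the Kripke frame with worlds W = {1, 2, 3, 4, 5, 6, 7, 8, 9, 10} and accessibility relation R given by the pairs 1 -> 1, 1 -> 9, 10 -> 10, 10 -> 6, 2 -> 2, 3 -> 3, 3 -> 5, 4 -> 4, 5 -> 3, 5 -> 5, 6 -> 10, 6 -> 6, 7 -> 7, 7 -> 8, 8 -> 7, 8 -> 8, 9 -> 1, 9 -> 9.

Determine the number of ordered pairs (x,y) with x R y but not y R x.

0

R is symmetric; there are no such tuples.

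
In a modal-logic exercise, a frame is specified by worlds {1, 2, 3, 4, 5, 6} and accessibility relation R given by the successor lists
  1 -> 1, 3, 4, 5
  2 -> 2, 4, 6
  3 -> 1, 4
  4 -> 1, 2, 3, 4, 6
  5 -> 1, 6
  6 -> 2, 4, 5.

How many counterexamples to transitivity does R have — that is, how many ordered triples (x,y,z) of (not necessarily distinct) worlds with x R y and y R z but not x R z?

Enumerating: (1,4,2), (1,4,6), (1,5,6), (2,4,1), (2,4,3), (2,6,5), (3,1,3), (3,1,5), (3,4,2), (3,4,3), (3,4,6), (4,1,5), … and 13 more.
Total: 25.

25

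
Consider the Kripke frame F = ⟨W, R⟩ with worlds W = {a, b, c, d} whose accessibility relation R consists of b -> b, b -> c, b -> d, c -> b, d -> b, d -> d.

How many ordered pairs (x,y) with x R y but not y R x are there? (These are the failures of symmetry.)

R is symmetric; there are no such tuples.

0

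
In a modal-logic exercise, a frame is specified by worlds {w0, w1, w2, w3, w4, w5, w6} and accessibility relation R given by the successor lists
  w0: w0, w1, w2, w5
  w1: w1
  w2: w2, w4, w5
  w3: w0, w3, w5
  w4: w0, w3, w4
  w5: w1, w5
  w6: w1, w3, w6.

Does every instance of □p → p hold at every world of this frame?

The schema T characterises exactly the reflexive frames.
Reflexive: yes — every world is R-related to itself.

Yes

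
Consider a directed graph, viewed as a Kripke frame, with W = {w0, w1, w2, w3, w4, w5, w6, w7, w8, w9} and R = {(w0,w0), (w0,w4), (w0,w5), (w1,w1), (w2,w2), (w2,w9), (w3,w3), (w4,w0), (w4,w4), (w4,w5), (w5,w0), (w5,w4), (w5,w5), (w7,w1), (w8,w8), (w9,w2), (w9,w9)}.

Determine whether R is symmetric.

No

Symmetric: no — w7 R w1 but not w1 R w7.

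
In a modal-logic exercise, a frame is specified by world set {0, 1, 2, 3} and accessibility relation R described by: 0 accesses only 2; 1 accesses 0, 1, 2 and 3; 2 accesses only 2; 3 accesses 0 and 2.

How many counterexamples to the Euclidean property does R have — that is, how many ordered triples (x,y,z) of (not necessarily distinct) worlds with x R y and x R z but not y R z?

10

Enumerating: (1,0,0), (1,0,1), (1,0,3), (1,2,0), (1,2,1), (1,2,3), (1,3,1), (1,3,3), (3,0,0), (3,2,0).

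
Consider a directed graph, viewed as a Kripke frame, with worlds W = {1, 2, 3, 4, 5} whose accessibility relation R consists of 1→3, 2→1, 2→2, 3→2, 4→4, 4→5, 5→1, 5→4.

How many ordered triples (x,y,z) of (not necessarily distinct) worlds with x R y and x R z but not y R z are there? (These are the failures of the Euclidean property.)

Enumerating: (1,3,3), (2,1,1), (2,1,2), (4,5,5), (5,1,1), (5,1,4), (5,4,1).

7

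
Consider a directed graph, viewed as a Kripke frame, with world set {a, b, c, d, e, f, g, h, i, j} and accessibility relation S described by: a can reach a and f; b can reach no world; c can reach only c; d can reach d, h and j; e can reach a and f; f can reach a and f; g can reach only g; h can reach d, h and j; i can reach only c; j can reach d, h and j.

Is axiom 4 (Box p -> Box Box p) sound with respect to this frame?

The schema 4 characterises exactly the transitive frames.
Transitive: yes — every two-step S-path is closed by a direct edge.

Yes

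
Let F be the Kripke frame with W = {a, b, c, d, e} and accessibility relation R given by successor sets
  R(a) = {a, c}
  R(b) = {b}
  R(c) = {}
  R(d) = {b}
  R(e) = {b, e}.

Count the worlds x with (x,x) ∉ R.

Enumerating: c, d.

2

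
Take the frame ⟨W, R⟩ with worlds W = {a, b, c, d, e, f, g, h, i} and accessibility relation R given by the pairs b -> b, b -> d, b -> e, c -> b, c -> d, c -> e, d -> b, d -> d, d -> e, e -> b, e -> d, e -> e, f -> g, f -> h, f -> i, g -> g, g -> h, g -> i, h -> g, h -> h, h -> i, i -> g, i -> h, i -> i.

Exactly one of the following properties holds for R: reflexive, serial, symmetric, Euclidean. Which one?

Reflexive: no — a is not related to itself.
Serial: no — a has no R-successor.
Symmetric: no — c R b but not b R c.
Euclidean: yes — any two successors of a common world are R-related.
Only Euclidean holds.

Euclidean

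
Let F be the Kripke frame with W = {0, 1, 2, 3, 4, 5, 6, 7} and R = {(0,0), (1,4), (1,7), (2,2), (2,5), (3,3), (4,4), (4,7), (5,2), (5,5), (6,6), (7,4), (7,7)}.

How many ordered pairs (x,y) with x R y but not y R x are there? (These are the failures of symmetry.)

2

Enumerating: (1,4), (1,7).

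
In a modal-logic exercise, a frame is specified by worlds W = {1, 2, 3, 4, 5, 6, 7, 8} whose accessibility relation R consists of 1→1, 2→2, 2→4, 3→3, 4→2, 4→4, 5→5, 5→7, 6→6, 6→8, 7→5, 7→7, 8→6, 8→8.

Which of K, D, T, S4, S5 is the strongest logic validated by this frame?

S5

Serial (axiom D): yes — every world has a successor (e.g. 1 R 1).
Reflexive (axiom T): yes — every world is R-related to itself.
Transitive (axiom 4): yes — every two-step R-path is closed by a direct edge.
Euclidean (axiom 5): yes — any two successors of a common world are R-related.
So F validates K, D, T, S4, S5. The strongest is S5.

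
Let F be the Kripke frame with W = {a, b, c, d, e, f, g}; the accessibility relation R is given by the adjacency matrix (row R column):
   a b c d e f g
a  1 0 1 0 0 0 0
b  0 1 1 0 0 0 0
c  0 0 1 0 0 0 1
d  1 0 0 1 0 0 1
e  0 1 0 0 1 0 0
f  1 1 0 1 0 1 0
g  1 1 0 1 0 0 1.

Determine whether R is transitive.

No

Transitive: no — a R c and c R g, but not a R g.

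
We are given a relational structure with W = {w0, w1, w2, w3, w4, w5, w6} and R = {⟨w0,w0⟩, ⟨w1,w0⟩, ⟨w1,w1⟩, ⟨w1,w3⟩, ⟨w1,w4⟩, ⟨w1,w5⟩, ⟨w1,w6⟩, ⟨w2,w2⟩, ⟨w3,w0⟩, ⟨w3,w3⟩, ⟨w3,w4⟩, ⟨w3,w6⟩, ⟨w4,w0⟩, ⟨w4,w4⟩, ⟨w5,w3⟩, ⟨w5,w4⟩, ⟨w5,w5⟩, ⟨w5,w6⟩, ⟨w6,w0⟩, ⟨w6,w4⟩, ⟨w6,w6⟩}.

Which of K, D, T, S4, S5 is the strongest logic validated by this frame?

Serial (axiom D): yes — every world has a successor (e.g. w0 R w0).
Reflexive (axiom T): yes — every world is R-related to itself.
Transitive (axiom 4): no — w5 R w3 and w3 R w0, but not w5 R w0.
Euclidean (axiom 5): no — w1 R w0 and w1 R w3, but not w0 R w3.
So F validates K, D, T; S4 would additionally require R to be transitive. The strongest is T.

T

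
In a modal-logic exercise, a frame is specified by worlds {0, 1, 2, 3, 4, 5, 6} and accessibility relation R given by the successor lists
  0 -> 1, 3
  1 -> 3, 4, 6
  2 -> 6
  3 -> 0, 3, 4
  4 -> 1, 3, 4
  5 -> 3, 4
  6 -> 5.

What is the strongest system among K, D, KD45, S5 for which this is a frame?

Serial (axiom D): yes — every world has a successor (e.g. 0 R 1).
Euclidean (axiom 5): no — 0 R 3 and 0 R 1, but not 3 R 1.
Transitive (axiom 4): no — 0 R 1 and 1 R 4, but not 0 R 4.
Reflexive (axiom T): no — 0 is not related to itself.
So F validates K, D; KD45 would additionally require R to be Euclidean and transitive. The strongest is D.

D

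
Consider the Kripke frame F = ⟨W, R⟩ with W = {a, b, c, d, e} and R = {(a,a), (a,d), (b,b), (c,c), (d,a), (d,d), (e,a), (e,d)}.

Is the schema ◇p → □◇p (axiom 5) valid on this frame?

Yes

Axiom 5 corresponds to the accessibility relation being Euclidean.
Euclidean: yes — any two successors of a common world are R-related.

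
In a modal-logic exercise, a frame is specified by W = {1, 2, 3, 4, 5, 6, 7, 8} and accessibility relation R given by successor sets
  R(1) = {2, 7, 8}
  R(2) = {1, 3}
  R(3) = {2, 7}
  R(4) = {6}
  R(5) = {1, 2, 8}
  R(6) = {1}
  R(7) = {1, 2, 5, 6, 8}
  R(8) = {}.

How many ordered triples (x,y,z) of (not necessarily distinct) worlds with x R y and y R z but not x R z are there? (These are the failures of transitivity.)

24

Enumerating: (1,2,1), (1,2,3), (1,7,1), (1,7,5), (1,7,6), (2,1,2), (2,1,7), (2,1,8), (2,3,2), (2,3,7), (3,2,1), (3,2,3), … and 12 more.
Total: 24.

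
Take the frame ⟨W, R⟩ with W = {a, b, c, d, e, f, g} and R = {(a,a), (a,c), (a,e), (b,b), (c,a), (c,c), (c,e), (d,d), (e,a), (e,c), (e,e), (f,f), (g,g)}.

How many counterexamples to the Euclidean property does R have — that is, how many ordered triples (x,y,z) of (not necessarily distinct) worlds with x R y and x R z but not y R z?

R is Euclidean; there are no such tuples.

0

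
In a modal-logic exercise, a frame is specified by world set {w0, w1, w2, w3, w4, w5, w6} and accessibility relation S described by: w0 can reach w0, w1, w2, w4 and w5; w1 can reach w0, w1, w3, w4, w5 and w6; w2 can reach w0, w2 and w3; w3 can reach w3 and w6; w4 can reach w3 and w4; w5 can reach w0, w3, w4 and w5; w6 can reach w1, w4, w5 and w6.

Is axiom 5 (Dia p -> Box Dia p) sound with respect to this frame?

No

By correspondence theory, 5 is valid on a frame iff S is Euclidean.
Euclidean: no — w0 S w1 and w0 S w2, but not w1 S w2.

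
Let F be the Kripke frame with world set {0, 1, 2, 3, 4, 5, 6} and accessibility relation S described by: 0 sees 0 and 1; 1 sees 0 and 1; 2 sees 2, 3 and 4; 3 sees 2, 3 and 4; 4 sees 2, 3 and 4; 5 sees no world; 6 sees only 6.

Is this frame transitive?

Transitive: yes — every two-step S-path is closed by a direct edge.

Yes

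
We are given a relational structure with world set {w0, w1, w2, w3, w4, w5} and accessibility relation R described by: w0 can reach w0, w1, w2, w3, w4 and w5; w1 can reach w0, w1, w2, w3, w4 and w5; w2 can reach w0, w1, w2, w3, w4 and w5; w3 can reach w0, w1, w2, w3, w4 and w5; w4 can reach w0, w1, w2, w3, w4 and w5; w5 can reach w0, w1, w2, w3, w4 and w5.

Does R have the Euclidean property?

Yes

Euclidean: yes — any two successors of a common world are R-related.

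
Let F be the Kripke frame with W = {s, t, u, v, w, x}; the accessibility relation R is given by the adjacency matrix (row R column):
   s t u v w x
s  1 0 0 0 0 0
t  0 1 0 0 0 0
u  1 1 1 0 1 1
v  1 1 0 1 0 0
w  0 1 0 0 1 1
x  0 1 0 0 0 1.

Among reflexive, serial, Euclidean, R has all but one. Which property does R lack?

Reflexive: yes — every world is R-related to itself.
Serial: yes — every world has a successor (e.g. s R s).
Euclidean: no — u R s and u R t, but not s R t.
Only Euclidean fails.

Euclidean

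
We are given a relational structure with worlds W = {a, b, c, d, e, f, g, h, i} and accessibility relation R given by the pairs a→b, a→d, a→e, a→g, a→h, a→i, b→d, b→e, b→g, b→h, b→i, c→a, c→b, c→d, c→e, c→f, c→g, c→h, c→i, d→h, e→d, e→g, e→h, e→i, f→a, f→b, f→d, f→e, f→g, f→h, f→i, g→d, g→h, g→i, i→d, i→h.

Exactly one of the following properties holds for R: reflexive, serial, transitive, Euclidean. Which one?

transitive

Reflexive: no — a is not related to itself.
Serial: no — h has no R-successor.
Transitive: yes — every two-step R-path is closed by a direct edge.
Euclidean: no — a R d and a R b, but not d R b.
Only transitive holds.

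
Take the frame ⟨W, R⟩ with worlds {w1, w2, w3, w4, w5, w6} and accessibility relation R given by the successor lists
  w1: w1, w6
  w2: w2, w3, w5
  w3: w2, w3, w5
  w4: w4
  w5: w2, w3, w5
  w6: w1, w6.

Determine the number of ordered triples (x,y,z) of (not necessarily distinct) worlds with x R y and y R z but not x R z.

0

R is transitive; there are no such tuples.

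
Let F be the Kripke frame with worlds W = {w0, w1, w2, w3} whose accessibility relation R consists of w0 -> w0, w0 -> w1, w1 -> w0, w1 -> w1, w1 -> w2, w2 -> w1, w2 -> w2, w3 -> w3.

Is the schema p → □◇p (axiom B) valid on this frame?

Axiom B corresponds to the accessibility relation being symmetric.
Symmetric: yes — every pair in R has its reverse in R.

Yes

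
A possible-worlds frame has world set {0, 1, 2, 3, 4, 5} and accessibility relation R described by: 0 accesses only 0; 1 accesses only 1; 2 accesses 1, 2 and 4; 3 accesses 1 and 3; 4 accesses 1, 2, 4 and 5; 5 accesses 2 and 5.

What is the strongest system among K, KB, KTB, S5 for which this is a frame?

Symmetric (axiom B): no — 2 R 1 but not 1 R 2.
Reflexive (axiom T): yes — every world is R-related to itself.
Euclidean (axiom 5): no — 2 R 1 and 2 R 4, but not 1 R 4.
So F validates K; KB would additionally require R to be symmetric. The strongest is K.

K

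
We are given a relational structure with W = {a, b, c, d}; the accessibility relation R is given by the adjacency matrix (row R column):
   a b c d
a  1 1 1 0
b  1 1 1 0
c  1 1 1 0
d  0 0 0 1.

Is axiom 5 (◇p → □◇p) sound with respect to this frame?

Yes

By correspondence theory, 5 is valid on a frame iff R is Euclidean.
Euclidean: yes — any two successors of a common world are R-related.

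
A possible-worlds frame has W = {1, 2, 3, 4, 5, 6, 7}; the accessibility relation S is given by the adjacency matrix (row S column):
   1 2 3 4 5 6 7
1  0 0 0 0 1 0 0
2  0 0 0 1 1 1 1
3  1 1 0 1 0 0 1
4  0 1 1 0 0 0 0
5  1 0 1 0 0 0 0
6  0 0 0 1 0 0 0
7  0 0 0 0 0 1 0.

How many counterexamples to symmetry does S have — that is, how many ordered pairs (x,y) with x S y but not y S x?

Enumerating: (2,5), (2,6), (2,7), (3,1), (3,2), (3,7), (5,3), (6,4), (7,6).

9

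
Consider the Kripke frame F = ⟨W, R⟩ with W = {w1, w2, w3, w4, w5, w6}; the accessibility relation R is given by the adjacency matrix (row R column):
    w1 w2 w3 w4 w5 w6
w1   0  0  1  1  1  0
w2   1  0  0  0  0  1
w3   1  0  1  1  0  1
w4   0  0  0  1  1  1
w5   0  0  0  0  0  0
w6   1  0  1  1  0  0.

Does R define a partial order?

No

Reflexive: no — w1 is not related to itself.
Transitive: no — w1 R w3 and w3 R w6, but not w1 R w6.
Antisymmetric: no — w1 R w3 and w3 R w1 with w1 ≠ w3.
So R is not a partial order.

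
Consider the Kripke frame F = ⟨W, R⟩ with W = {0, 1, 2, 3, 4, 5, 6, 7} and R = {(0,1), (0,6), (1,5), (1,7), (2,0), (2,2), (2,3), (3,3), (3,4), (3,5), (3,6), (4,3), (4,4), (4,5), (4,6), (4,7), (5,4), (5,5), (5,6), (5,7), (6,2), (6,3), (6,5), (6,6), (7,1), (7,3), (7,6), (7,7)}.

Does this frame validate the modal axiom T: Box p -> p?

No

The schema T characterises exactly the reflexive frames.
Reflexive: no — 0 is not related to itself.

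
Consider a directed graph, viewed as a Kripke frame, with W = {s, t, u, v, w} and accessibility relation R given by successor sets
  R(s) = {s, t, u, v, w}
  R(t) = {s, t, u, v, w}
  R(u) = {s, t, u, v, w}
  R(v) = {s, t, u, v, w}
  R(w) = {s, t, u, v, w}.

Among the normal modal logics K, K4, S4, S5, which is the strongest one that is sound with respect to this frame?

Transitive (axiom 4): yes — every two-step R-path is closed by a direct edge.
Reflexive (axiom T): yes — every world is R-related to itself.
Euclidean (axiom 5): yes — any two successors of a common world are R-related.
So F validates K, K4, S4, S5. The strongest is S5.

S5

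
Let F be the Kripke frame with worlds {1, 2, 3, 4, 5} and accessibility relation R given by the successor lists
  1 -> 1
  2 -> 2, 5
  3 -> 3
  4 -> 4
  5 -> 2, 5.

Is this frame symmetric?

Yes

Symmetric: yes — every pair in R has its reverse in R.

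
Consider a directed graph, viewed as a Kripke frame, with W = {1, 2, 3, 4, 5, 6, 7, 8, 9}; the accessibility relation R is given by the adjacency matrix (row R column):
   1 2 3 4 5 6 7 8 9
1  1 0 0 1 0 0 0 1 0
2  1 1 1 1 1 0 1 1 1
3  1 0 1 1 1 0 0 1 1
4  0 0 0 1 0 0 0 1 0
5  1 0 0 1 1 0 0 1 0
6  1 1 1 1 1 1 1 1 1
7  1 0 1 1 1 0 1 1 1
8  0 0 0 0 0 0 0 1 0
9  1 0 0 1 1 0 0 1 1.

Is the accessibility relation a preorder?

Yes

Reflexive: yes — every world is R-related to itself.
Transitive: yes — every two-step R-path is closed by a direct edge.
So R is a preorder.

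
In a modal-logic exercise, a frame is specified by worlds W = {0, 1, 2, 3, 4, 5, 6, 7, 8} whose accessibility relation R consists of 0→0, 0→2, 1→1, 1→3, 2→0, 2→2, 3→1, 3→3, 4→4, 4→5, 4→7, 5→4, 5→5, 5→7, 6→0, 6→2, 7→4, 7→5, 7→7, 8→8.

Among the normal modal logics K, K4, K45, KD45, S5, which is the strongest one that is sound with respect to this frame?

Transitive (axiom 4): yes — every two-step R-path is closed by a direct edge.
Euclidean (axiom 5): yes — any two successors of a common world are R-related.
Serial (axiom D): yes — every world has a successor (e.g. 0 R 0).
Reflexive (axiom T): no — 6 is not related to itself.
So F validates K, K4, K45, KD45; S5 would additionally require R to be reflexive. The strongest is KD45.

KD45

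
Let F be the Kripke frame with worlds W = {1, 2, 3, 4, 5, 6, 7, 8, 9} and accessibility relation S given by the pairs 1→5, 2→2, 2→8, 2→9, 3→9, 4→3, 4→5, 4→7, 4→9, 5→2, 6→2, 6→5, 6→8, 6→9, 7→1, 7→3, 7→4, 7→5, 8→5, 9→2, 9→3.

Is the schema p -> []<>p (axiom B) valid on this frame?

By correspondence theory, B is valid on a frame iff S is symmetric.
Symmetric: no — 1 S 5 but not 5 S 1.

No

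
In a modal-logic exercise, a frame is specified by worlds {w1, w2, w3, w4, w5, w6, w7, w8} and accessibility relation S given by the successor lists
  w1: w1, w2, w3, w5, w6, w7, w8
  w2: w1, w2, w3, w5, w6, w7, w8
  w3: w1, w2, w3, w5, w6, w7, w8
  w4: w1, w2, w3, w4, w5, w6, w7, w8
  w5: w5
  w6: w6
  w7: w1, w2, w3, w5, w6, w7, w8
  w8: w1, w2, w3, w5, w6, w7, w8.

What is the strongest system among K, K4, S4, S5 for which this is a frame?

S4

Transitive (axiom 4): yes — every two-step S-path is closed by a direct edge.
Reflexive (axiom T): yes — every world is S-related to itself.
Euclidean (axiom 5): no — w1 S w5 and w1 S w2, but not w5 S w2.
So F validates K, K4, S4; S5 would additionally require S to be Euclidean. The strongest is S4.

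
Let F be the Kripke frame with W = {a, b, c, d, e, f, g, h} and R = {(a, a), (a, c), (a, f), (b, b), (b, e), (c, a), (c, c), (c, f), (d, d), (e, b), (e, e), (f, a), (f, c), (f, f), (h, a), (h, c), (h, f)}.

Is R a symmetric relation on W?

No

Symmetric: no — h R a but not a R h.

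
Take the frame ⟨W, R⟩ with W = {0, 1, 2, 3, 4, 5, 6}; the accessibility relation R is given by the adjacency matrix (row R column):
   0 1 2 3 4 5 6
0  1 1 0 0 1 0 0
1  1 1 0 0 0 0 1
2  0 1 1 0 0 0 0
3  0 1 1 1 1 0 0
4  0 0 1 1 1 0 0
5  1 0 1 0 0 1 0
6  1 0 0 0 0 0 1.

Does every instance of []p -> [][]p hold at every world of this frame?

Axiom 4 corresponds to the accessibility relation being transitive.
Transitive: no — 0 R 1 and 1 R 6, but not 0 R 6.

No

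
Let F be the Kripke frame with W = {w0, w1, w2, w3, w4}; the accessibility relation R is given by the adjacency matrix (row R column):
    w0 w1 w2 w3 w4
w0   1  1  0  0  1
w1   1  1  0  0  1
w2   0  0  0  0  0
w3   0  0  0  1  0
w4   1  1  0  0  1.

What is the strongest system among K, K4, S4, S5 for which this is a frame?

K4

Transitive (axiom 4): yes — every two-step R-path is closed by a direct edge.
Reflexive (axiom T): no — w2 is not related to itself.
Euclidean (axiom 5): yes — any two successors of a common world are R-related.
So F validates K, K4; S4 would additionally require R to be reflexive. The strongest is K4.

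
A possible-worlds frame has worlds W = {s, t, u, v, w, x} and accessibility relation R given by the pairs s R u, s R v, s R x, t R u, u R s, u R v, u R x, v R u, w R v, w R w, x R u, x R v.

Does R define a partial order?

Reflexive: no — s is not related to itself.
Transitive: no — t R u and u R s, but not t R s.
Antisymmetric: no — s R u and u R s with s ≠ u.
So R is not a partial order.

No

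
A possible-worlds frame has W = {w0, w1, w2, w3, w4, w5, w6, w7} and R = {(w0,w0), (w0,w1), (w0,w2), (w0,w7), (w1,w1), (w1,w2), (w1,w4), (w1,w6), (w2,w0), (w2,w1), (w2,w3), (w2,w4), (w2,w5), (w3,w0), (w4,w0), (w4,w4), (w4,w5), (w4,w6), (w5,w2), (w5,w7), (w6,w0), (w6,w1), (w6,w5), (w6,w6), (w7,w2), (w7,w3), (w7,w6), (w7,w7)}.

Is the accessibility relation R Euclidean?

No

Euclidean: no — w0 R w1 and w0 R w7, but not w1 R w7.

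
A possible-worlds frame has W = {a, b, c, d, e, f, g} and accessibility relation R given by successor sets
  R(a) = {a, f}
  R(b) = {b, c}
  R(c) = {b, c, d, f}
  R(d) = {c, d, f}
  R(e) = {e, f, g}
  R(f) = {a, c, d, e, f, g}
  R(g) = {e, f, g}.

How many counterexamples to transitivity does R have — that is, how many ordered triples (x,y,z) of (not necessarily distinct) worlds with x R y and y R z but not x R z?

Enumerating: (a,f,c), (a,f,d), (a,f,e), (a,f,g), (b,c,d), (b,c,f), (c,f,a), (c,f,e), (c,f,g), (d,c,b), (d,f,a), (d,f,e), … and 8 more.
Total: 20.

20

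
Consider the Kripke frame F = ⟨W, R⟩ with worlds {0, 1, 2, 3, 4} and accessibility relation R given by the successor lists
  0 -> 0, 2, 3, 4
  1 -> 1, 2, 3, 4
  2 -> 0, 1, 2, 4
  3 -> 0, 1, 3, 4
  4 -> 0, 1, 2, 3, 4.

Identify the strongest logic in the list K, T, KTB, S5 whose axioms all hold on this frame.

Reflexive (axiom T): yes — every world is R-related to itself.
Symmetric (axiom B): yes — every pair in R has its reverse in R.
Euclidean (axiom 5): no — 0 R 2 and 0 R 3, but not 2 R 3.
So F validates K, T, KTB; S5 would additionally require R to be Euclidean. The strongest is KTB.

KTB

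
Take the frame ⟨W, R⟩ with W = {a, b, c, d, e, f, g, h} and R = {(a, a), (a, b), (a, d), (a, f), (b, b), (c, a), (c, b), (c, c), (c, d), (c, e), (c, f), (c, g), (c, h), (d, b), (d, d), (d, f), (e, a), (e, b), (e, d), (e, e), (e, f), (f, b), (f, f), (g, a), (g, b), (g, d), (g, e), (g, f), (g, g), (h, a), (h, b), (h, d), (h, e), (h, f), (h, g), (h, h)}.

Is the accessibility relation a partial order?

Yes

Reflexive: yes — every world is R-related to itself.
Transitive: yes — every two-step R-path is closed by a direct edge.
Antisymmetric: yes — no distinct pair is related both ways.
So R is a partial order.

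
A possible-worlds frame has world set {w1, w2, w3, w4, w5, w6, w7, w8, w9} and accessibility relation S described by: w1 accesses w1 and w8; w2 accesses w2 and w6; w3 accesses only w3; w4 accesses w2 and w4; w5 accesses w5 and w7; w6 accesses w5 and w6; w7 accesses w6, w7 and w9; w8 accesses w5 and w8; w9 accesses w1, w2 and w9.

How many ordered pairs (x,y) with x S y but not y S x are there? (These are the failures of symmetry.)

10

Enumerating: (w1,w8), (w2,w6), (w4,w2), (w5,w7), (w6,w5), (w7,w6), (w7,w9), (w8,w5), (w9,w1), (w9,w2).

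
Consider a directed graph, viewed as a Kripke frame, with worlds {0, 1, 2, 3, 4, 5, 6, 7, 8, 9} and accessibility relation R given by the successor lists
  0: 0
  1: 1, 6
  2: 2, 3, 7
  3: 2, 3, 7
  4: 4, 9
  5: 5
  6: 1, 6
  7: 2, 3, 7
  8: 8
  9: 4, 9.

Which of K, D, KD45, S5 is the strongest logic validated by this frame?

Serial (axiom D): yes — every world has a successor (e.g. 0 R 0).
Euclidean (axiom 5): yes — any two successors of a common world are R-related.
Transitive (axiom 4): yes — every two-step R-path is closed by a direct edge.
Reflexive (axiom T): yes — every world is R-related to itself.
So F validates K, D, KD45, S5. The strongest is S5.

S5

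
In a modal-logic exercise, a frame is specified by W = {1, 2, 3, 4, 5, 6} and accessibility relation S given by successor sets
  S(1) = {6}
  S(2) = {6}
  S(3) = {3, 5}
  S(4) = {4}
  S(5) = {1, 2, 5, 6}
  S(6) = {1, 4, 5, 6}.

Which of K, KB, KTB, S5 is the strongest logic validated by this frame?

K

Symmetric (axiom B): no — 2 S 6 but not 6 S 2.
Reflexive (axiom T): no — 1 is not related to itself.
Euclidean (axiom 5): no — 5 S 1 and 5 S 2, but not 1 S 2.
So F validates K; KB would additionally require S to be symmetric. The strongest is K.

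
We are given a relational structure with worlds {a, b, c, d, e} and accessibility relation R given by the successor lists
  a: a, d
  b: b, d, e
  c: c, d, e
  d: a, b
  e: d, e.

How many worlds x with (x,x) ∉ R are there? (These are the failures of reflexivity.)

1

Enumerating: d.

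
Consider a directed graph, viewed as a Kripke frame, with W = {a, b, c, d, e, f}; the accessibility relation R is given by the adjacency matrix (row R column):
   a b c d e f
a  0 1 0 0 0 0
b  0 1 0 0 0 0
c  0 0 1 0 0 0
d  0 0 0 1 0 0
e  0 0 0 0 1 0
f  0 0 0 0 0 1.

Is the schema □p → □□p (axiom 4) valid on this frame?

Yes

By correspondence theory, 4 is valid on a frame iff R is transitive.
Transitive: yes — every two-step R-path is closed by a direct edge.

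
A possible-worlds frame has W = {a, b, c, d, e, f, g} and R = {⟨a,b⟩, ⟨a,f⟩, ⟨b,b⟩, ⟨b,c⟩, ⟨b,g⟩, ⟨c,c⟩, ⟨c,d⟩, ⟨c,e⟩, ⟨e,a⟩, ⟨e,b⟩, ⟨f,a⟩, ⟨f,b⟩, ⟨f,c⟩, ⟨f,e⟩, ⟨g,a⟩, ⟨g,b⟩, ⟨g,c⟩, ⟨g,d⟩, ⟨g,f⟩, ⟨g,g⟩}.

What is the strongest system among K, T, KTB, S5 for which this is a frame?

K

Reflexive (axiom T): no — a is not related to itself.
Symmetric (axiom B): no — a R b but not b R a.
Euclidean (axiom 5): no — a R b and a R f, but not b R f.
So F validates K; T would additionally require R to be reflexive. The strongest is K.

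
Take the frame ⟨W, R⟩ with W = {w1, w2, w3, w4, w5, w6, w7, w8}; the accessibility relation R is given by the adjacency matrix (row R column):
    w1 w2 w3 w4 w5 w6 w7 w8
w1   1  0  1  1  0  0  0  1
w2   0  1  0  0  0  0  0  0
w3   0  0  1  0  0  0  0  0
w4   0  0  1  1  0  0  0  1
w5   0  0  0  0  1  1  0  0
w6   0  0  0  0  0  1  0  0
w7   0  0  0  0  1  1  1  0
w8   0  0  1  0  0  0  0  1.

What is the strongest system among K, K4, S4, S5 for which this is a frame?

Transitive (axiom 4): yes — every two-step R-path is closed by a direct edge.
Reflexive (axiom T): yes — every world is R-related to itself.
Euclidean (axiom 5): no — w1 R w3 and w1 R w4, but not w3 R w4.
So F validates K, K4, S4; S5 would additionally require R to be Euclidean. The strongest is S4.

S4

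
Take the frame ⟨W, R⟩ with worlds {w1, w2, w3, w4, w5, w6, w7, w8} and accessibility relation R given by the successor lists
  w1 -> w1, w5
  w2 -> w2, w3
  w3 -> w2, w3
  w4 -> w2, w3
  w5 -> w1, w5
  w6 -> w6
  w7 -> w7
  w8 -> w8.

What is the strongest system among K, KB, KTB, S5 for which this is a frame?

Symmetric (axiom B): no — w4 R w2 but not w2 R w4.
Reflexive (axiom T): no — w4 is not related to itself.
Euclidean (axiom 5): yes — any two successors of a common world are R-related.
So F validates K; KB would additionally require R to be symmetric. The strongest is K.

K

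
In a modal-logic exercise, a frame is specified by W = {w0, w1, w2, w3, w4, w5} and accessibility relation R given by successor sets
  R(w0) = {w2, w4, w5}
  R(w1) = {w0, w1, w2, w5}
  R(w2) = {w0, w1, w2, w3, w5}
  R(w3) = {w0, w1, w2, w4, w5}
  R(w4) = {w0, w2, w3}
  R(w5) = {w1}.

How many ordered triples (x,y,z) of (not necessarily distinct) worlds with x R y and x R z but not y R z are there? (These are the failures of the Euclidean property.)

Enumerating: (w0,w2,w4), (w0,w4,w4), (w0,w4,w5), (w0,w5,w2), (w0,w5,w4), (w0,w5,w5), (w1,w0,w0), (w1,w0,w1), (w1,w5,w0), (w1,w5,w2), (w1,w5,w5), (w2,w0,w0), … and 22 more.
Total: 34.

34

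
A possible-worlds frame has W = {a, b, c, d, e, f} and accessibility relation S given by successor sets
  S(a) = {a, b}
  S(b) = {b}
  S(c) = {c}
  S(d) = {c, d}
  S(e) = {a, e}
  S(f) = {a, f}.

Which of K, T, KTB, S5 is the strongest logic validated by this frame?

T

Reflexive (axiom T): yes — every world is S-related to itself.
Symmetric (axiom B): no — a S b but not b S a.
Euclidean (axiom 5): no — a S b and a S a, but not b S a.
So F validates K, T; KTB would additionally require S to be symmetric. The strongest is T.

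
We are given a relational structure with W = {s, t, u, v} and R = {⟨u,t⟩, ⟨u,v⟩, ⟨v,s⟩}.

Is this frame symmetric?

No

Symmetric: no — u R t but not t R u.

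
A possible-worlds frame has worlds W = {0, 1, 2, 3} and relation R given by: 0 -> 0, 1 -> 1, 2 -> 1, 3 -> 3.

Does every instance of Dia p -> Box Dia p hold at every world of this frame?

Axiom 5 corresponds to the accessibility relation being Euclidean.
Euclidean: yes — any two successors of a common world are R-related.

Yes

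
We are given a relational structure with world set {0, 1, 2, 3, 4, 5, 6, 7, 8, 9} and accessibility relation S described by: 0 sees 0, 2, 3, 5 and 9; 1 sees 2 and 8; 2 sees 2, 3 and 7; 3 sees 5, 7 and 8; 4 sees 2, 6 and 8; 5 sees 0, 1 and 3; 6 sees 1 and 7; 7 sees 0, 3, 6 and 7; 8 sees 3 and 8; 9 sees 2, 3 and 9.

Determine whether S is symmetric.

Symmetric: no — 0 S 2 but not 2 S 0.

No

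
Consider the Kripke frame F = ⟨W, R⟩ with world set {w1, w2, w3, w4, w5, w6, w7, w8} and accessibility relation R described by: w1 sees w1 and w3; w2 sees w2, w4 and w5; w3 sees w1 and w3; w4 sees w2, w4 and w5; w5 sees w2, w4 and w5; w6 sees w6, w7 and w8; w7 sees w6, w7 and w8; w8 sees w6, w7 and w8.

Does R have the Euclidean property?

Yes

Euclidean: yes — any two successors of a common world are R-related.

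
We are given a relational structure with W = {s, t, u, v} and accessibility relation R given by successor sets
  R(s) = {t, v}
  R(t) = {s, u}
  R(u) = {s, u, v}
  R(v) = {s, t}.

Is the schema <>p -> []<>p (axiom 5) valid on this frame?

Axiom 5 corresponds to the accessibility relation being Euclidean.
Euclidean: no — s R t and s R v, but not t R v.

No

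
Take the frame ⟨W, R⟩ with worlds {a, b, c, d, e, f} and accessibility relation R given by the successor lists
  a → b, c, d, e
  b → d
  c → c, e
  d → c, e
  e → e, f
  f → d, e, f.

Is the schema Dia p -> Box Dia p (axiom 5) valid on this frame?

By correspondence theory, 5 is valid on a frame iff R is Euclidean.
Euclidean: no — a R b and a R c, but not b R c.

No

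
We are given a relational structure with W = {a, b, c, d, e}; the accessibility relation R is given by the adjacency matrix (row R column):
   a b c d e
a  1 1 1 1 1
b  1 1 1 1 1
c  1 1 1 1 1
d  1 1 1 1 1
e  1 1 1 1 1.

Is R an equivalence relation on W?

Reflexive: yes — every world is R-related to itself.
Symmetric: yes — every pair in R has its reverse in R.
Transitive: yes — every two-step R-path is closed by a direct edge.
So R is an equivalence relation.

Yes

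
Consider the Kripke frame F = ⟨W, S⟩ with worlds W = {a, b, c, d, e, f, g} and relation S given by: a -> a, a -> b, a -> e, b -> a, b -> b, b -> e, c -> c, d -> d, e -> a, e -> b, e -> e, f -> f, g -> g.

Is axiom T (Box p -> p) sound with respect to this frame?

The schema T characterises exactly the reflexive frames.
Reflexive: yes — every world is S-related to itself.

Yes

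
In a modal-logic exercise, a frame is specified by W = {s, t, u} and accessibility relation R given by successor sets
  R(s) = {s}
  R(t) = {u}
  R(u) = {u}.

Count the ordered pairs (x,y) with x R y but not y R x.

Enumerating: (t,u).

1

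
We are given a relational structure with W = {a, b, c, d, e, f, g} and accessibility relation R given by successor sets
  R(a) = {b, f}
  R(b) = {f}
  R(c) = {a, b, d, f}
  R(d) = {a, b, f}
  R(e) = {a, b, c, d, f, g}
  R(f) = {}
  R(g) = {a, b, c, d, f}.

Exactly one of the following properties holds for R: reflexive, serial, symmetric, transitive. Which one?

transitive

Reflexive: no — a is not related to itself.
Serial: no — f has no R-successor.
Symmetric: no — a R b but not b R a.
Transitive: yes — every two-step R-path is closed by a direct edge.
Only transitive holds.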